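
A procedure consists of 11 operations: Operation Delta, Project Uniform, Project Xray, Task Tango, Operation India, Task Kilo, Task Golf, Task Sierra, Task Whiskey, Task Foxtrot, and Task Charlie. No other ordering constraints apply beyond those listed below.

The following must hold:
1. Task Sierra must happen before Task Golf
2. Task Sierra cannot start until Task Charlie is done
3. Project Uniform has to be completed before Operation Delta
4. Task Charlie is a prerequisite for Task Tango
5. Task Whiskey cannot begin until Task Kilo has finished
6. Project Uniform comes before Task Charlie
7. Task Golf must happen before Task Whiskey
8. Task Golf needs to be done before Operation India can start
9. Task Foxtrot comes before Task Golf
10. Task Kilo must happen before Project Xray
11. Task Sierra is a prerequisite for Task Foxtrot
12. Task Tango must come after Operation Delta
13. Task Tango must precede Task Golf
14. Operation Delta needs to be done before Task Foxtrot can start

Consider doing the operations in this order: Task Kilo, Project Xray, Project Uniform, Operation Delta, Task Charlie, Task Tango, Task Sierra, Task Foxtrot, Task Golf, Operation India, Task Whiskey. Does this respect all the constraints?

Yes

Checking each listed constraint against this order: for instance, Task Kilo is in position 1 and Task Whiskey in position 11, so that constraint holds — and the remaining constraints check out the same way.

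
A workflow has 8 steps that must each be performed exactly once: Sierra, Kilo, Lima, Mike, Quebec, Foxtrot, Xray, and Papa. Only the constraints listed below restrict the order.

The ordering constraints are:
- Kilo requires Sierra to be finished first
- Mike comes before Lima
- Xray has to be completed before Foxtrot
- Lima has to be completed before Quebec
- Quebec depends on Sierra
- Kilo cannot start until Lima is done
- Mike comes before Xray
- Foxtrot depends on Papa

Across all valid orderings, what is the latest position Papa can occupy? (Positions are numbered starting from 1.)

7

Following the constraints forward from Papa, its only required successor is Foxtrot.
So at least 1 step follows Papa, putting Papa no later than position 7. That position is achievable by scheduling everything else first.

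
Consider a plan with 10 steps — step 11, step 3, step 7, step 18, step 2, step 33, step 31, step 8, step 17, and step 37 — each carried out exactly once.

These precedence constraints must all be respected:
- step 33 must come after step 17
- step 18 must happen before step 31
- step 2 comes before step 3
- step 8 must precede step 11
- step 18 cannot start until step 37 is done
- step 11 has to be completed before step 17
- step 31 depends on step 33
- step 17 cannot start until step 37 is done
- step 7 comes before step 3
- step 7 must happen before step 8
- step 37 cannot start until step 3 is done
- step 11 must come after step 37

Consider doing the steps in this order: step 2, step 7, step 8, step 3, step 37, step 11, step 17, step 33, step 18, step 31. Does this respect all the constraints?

Going through the constraints one by one, each required predecessor appears earlier in the sequence than its dependent — e.g. step 37 (position 5) is before step 18 (position 9), as required.

Yes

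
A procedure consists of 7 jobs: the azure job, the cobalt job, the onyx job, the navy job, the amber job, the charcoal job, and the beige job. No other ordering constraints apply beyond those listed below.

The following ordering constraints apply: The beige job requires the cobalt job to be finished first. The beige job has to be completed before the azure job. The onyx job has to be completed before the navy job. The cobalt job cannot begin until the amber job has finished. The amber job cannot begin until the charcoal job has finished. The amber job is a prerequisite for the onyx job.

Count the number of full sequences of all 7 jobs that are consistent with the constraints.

10

Only the charcoal job has no prerequisites, so it must go first.
Enumerating by repeatedly choosing an available job (one whose prerequisites are all placed) gives 10 distinct complete orderings.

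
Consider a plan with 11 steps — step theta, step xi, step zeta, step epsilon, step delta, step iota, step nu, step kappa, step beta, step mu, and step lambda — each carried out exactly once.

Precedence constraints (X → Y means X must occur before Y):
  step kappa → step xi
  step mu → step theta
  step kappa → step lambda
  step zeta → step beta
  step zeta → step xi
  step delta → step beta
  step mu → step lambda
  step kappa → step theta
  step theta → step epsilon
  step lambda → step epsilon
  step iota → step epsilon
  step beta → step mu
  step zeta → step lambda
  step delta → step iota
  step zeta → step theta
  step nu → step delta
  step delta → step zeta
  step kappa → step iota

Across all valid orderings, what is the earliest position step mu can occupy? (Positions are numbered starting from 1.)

5

The steps that are forced before step mu, directly or transitively, are step zeta, step delta, step nu, step beta. That's 4 steps.
With 4 mandatory predecessors, the earliest step mu can sit is position 4+1 = 5, and placing just those 4 first achieves it.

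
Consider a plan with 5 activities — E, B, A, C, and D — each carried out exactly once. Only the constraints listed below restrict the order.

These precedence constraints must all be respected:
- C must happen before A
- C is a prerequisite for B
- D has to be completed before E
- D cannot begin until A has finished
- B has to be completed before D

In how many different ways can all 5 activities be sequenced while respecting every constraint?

2

C is the only activity with nothing required before it, so every ordering starts there.
Counting all ways to extend the partial order to a total order gives 2.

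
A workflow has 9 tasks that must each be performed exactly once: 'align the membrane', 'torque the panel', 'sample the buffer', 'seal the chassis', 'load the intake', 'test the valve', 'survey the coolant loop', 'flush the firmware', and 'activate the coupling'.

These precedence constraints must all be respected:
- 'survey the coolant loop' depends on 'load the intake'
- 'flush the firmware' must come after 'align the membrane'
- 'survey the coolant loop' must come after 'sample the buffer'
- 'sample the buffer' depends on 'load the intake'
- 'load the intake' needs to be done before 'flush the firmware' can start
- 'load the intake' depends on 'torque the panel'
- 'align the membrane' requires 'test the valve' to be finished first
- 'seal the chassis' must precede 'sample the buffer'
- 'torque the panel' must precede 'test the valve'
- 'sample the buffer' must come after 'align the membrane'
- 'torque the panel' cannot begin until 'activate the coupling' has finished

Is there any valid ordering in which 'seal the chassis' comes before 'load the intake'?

Yes

Nothing in the constraints forces 'load the intake' before 'seal the chassis' — there is no chain from 'load the intake' to 'seal the chassis'.
That means at least one valid schedule has 'seal the chassis' before 'load the intake'.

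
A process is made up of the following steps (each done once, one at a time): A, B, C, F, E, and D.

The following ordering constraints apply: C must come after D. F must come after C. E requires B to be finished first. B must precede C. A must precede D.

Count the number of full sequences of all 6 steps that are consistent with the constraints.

The steps with no prerequisites are A, B; any of them can be placed first.
Systematically extending each partial ordering one step at a time and counting, there are 12 complete orderings.

12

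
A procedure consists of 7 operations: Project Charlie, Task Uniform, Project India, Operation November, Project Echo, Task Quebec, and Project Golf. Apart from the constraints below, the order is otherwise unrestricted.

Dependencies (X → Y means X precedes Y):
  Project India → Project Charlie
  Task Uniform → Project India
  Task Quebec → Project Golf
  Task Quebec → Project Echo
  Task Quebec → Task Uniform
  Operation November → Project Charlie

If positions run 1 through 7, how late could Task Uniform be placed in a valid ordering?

5

Following every chain forward from Task Uniform, the operations that must come later are Project Charlie, Project India — 2 of them.
With 2 mandatory successors out of 7 operations total, the latest slot for Task Uniform is 7−2 = 5, and it's reachable by doing all non-successors before Task Uniform.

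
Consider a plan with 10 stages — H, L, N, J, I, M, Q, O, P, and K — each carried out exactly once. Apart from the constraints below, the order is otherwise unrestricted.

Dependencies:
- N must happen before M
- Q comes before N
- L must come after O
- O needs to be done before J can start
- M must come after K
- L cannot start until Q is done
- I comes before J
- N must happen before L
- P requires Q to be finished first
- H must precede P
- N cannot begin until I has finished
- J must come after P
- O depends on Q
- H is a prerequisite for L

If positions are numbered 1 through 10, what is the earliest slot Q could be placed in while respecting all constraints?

1

Nothing is required before Q; it can be the very first stage.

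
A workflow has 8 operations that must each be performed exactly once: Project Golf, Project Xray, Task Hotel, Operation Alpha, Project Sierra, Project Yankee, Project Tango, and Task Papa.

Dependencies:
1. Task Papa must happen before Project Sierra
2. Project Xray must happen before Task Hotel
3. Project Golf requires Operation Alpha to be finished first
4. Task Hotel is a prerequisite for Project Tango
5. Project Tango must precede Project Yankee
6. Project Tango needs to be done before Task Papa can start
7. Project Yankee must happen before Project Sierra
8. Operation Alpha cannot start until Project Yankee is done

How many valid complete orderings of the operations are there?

Only Project Xray has no prerequisites, so it must go first.
Enumerating by repeatedly choosing an available operation (one whose prerequisites are all placed) gives 9 distinct complete orderings.

9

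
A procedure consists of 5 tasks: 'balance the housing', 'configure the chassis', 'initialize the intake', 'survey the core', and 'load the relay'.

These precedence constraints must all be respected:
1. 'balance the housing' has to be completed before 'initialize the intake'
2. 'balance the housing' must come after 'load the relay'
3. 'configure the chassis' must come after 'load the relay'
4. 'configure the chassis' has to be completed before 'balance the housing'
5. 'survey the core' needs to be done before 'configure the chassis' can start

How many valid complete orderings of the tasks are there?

2

2 tasks have no prerequisites ('survey the core', 'load the relay'), so any of them could come first.
Enumerating by repeatedly choosing an available task (one whose prerequisites are all placed) gives 2 distinct complete orderings.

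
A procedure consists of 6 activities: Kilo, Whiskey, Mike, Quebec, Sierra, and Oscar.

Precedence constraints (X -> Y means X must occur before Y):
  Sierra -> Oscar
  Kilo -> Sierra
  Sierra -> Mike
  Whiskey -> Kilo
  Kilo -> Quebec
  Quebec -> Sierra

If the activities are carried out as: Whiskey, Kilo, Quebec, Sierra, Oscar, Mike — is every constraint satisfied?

Yes

Checking each listed constraint against this order: for instance, Kilo is in position 2 and Sierra in position 4, so that constraint holds — and the remaining constraints check out the same way.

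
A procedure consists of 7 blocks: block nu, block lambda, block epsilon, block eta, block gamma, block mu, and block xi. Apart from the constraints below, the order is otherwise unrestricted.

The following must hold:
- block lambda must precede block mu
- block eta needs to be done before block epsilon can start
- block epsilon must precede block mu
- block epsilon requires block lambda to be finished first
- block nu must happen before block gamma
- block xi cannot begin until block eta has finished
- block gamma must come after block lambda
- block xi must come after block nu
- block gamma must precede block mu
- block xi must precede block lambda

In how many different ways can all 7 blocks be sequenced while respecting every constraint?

4

The blocks with no prerequisites are block nu, block eta; any of them can be placed first.
Systematically extending each partial ordering one block at a time and counting, there are 4 complete orderings.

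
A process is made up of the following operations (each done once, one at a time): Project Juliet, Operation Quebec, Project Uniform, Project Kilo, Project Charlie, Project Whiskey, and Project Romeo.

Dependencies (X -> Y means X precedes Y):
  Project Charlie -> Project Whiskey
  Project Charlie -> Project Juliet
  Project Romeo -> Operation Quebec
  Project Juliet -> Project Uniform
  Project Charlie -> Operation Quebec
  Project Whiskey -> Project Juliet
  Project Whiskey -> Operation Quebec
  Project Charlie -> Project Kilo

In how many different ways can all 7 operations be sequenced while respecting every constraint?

69

The operations with no prerequisites are Project Charlie, Project Romeo; any of them can be placed first.
Enumerating by repeatedly choosing an available operation (one whose prerequisites are all placed) gives 69 distinct complete orderings.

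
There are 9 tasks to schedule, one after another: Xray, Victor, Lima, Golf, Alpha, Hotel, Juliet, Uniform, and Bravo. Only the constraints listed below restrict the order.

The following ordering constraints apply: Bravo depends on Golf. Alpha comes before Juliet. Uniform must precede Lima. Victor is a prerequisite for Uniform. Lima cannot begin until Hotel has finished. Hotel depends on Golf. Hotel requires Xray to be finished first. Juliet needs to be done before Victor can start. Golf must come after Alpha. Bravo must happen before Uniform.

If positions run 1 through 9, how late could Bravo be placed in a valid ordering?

7

Every task that must follow Bravo has to come after it. Tracing all chains starting from Bravo, those tasks are: Lima, Uniform — 2 in total.
With 2 mandatory successors out of 9 tasks total, the latest slot for Bravo is 9−2 = 7, and it's reachable by doing all non-successors before Bravo.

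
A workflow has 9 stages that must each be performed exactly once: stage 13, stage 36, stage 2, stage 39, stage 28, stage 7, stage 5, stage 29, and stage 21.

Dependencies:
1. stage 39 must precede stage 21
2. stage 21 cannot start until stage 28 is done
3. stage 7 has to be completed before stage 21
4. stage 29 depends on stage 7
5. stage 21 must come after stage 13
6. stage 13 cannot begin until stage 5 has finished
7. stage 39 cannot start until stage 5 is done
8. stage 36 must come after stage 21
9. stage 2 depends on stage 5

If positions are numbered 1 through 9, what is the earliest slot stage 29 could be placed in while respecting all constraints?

2

The only stage forced before stage 29 (directly or transitively) is stage 7.
With 1 mandatory predecessor, the earliest stage 29 can sit is position 1+1 = 2, and placing just that one first achieves it.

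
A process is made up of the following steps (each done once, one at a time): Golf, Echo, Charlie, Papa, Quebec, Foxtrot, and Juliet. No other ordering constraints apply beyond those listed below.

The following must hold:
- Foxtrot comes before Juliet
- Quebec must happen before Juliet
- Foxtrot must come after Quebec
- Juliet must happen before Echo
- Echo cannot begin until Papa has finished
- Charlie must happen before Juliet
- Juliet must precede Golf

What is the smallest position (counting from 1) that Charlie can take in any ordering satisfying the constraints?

No constraint forces any other step before Charlie, so it can be placed first.

1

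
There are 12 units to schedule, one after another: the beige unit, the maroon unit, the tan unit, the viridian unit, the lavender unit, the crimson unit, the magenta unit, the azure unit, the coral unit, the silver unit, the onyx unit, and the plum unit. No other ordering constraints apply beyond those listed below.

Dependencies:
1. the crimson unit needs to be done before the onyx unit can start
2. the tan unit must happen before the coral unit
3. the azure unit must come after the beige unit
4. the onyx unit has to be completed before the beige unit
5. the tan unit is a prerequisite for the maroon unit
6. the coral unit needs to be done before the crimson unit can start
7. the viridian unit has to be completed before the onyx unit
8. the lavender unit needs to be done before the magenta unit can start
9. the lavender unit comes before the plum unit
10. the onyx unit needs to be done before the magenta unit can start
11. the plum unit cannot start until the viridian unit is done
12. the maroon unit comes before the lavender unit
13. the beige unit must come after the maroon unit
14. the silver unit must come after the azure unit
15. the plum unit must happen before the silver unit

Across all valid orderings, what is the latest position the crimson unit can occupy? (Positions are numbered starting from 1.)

The units that are forced after the crimson unit, directly or by a chain of constraints, are the beige unit, the magenta unit, the azure unit, the silver unit, the onyx unit. That's 5 units.
So at least 5 units follow the crimson unit, putting the crimson unit no later than position 7. That position is achievable by scheduling everything else first.

7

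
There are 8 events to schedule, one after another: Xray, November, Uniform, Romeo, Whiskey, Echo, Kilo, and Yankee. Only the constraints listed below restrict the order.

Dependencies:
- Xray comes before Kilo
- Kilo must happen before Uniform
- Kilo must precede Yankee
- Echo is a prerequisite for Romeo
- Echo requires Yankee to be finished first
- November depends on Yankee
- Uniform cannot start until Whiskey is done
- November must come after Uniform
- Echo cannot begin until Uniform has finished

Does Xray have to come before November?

There is a constraint chain Xray → Kilo → Uniform → November.
That forces Xray before November in every valid schedule.

Yes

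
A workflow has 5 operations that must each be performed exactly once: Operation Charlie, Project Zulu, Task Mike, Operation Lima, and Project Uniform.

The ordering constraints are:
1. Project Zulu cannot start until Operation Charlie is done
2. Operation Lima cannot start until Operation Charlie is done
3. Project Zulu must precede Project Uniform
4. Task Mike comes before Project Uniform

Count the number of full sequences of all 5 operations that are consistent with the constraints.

2 operations have no prerequisites (Operation Charlie, Task Mike), so any of them could come first.
Enumerating by repeatedly choosing an available operation (one whose prerequisites are all placed) gives 11 distinct complete orderings.

11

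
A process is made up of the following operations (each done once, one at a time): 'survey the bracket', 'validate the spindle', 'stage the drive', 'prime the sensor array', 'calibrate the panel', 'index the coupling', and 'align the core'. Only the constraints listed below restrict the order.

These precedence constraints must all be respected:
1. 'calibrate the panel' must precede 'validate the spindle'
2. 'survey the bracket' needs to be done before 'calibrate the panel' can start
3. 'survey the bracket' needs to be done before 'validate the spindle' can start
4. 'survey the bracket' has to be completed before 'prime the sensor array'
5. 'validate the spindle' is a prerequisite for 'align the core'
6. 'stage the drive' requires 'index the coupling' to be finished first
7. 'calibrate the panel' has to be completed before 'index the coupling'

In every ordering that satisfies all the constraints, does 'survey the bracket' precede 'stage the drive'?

Yes

Chaining the stated constraints: 'survey the bracket' → 'calibrate the panel' → 'index the coupling' → 'stage the drive'.
Hence 'survey the bracket' necessarily comes before 'stage the drive'.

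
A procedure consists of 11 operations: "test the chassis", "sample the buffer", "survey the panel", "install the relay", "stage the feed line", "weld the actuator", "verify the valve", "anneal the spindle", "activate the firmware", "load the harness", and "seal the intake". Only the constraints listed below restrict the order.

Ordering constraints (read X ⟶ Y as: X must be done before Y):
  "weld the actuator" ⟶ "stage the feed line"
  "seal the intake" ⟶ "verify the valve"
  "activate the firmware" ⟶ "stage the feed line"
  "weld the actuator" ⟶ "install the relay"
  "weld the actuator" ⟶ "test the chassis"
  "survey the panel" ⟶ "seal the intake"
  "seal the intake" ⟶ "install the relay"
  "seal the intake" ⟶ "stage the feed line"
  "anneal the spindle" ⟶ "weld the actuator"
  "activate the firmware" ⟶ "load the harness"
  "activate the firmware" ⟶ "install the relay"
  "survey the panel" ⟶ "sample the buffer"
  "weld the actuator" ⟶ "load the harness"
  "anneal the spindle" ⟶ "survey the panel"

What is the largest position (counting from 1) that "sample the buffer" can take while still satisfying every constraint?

No constraint forces any operation after "sample the buffer", so it can be placed last, in position 11.

11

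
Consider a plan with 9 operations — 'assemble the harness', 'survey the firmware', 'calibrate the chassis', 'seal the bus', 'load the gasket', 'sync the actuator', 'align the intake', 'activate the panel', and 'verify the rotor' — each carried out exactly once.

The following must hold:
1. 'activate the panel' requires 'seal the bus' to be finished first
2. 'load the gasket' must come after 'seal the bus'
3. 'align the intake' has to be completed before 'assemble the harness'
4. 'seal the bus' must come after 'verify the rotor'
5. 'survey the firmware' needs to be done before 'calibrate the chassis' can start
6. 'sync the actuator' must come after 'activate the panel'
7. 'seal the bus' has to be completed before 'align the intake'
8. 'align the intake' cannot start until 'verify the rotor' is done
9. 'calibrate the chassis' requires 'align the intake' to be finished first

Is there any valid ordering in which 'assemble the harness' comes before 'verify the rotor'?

No

Following 'verify the rotor' → 'align the intake' → 'assemble the harness', 'verify the rotor' must precede 'assemble the harness' in every valid ordering.
So no valid ordering can have 'assemble the harness' before 'verify the rotor'.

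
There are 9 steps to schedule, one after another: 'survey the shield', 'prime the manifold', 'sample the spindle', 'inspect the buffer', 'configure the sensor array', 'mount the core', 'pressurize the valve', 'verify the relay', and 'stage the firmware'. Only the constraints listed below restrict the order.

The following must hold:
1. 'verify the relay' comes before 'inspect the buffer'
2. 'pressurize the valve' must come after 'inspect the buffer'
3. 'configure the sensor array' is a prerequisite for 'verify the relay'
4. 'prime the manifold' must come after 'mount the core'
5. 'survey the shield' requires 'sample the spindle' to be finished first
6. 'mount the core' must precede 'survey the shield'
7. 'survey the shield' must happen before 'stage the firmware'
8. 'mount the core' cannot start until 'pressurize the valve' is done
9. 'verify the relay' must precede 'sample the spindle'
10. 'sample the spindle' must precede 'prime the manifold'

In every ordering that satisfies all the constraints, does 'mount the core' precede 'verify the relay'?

No

There is a chain 'verify the relay' → 'inspect the buffer' → 'pressurize the valve' → 'mount the core', which puts 'verify the relay' before 'mount the core'.
So 'mount the core' does not have to come before 'verify the relay' — it cannot.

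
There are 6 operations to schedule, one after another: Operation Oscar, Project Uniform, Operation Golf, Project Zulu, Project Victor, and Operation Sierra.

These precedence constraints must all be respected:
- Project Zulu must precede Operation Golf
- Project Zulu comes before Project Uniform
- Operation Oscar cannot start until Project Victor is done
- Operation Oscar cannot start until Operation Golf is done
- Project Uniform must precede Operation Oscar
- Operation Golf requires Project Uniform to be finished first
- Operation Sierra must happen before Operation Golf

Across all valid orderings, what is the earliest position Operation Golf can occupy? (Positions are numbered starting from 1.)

Every operation that must precede Operation Golf has to come before it. Tracing all chains that end at Operation Golf, those operations are: Project Uniform, Project Zulu, Operation Sierra — 3 in total.
With 3 mandatory predecessors, the earliest Operation Golf can sit is position 3+1 = 4, and placing just those 3 first achieves it.

4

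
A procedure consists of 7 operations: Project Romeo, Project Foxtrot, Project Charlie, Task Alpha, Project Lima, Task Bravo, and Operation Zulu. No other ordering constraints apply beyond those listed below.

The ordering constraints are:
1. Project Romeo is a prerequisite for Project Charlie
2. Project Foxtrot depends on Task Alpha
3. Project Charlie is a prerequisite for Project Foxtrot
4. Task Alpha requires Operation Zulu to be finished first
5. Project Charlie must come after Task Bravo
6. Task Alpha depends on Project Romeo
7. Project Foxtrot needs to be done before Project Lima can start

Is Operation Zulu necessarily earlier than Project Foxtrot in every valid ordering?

Tracing the constraints gives a chain: Operation Zulu → Task Alpha → Project Foxtrot.
So Operation Zulu must precede Project Foxtrot in any valid ordering.

Yes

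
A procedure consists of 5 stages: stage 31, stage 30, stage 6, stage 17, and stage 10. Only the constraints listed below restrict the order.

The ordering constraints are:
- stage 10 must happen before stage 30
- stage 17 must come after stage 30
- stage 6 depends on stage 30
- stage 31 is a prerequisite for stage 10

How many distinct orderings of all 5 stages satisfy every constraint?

2

Only stage 31 has no prerequisites, so it must go first.
Systematically extending each partial ordering one stage at a time and counting, there are 2 complete orderings.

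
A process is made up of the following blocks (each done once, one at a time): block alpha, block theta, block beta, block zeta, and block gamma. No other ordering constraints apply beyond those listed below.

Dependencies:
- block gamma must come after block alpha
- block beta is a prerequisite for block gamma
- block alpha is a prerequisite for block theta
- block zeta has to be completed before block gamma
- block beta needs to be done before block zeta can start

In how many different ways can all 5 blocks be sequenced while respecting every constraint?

9

The blocks with no prerequisites are block alpha, block beta; any of them can be placed first.
Counting all ways to extend the partial order to a total order gives 9.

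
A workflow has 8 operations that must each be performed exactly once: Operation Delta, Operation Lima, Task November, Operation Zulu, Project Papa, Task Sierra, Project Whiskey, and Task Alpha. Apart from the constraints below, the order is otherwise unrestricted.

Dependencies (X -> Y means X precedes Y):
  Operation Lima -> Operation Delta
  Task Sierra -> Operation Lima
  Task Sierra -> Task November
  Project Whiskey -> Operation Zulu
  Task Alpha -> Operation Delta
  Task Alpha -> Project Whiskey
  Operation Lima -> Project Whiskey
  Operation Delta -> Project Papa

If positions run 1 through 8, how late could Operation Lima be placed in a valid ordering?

4

Following every chain forward from Operation Lima, the operations that must come later are Operation Delta, Operation Zulu, Project Papa, Project Whiskey — 4 of them.
With 4 mandatory successors out of 8 operations total, the latest slot for Operation Lima is 8−4 = 4, and it's reachable by doing all non-successors before Operation Lima.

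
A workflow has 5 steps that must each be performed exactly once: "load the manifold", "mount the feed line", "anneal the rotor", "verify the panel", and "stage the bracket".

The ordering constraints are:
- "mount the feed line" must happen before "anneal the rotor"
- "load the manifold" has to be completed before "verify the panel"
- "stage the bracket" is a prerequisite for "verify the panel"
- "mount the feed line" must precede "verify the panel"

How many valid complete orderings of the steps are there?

The steps with no prerequisites are "load the manifold", "mount the feed line", "stage the bracket"; any of them can be placed first.
Systematically extending each partial ordering one step at a time and counting, there are 18 complete orderings.

18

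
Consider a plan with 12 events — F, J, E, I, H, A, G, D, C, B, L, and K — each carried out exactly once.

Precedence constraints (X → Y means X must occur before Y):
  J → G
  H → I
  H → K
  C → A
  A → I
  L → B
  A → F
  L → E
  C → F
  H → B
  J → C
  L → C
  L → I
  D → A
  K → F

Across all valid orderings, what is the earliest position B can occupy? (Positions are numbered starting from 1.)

Working backwards through the constraints from B, its full set of required predecessors is H, L — 2 of them.
So at minimum 2 events come before B, putting B no earlier than position 3. That position is achievable by scheduling exactly those predecessors first.

3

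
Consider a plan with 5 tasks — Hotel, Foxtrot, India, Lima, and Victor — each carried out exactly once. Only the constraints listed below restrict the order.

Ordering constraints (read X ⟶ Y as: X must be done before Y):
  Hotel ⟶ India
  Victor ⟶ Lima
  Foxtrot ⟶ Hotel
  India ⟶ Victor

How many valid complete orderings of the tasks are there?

1

Foxtrot is the only task with nothing required before it, so every ordering starts there.
Every task is then forced in turn, so only 1 complete ordering is consistent with the constraints.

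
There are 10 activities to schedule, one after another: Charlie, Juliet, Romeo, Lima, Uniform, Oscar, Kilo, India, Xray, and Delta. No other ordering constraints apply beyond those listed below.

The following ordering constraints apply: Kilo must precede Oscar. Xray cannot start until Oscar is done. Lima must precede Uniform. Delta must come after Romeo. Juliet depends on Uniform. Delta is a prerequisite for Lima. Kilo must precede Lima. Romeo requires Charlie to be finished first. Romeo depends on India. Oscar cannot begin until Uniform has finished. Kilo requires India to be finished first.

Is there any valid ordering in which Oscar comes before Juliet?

Yes

The constraints leave Oscar and Juliet unordered relative to each other; nothing requires Juliet earlier.
So a valid ordering placing Oscar earlier than Juliet exists.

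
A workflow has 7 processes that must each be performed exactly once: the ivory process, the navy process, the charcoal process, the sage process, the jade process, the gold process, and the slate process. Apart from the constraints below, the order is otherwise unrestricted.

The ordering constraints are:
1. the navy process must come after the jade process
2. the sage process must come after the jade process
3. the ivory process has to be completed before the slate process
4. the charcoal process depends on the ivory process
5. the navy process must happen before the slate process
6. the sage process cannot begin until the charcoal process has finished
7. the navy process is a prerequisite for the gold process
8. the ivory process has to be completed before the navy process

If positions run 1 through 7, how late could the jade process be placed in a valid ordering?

Following every chain forward from the jade process, the processes that must come later are the navy process, the sage process, the gold process, the slate process — 4 of them.
With 4 mandatory successors out of 7 processes total, the latest slot for the jade process is 7−4 = 3, and it's reachable by doing all non-successors before the jade process.

3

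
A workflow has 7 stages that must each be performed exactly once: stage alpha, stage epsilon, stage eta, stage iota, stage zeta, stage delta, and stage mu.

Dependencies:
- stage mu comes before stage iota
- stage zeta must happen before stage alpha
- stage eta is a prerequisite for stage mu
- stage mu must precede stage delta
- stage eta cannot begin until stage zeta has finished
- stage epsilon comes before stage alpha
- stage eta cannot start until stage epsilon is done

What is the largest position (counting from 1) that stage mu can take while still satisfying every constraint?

Every stage that must follow stage mu has to come after it. Tracing all chains starting from stage mu, those stages are: stage iota, stage delta — 2 in total.
With 2 mandatory successors out of 7 stages total, the latest slot for stage mu is 7−2 = 5, and it's reachable by doing all non-successors before stage mu.

5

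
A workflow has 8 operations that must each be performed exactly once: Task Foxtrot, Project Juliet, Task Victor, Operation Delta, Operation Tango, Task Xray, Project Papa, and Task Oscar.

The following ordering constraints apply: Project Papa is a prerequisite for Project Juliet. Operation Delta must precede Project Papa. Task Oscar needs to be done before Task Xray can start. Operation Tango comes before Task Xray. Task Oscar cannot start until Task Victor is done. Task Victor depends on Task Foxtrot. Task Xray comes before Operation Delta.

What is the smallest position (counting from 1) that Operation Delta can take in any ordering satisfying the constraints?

The operations that are forced before Operation Delta, directly or transitively, are Task Foxtrot, Task Victor, Operation Tango, Task Xray, Task Oscar. That's 5 operations.
So at minimum 5 operations come before Operation Delta, putting Operation Delta no earlier than position 6. That position is achievable by scheduling exactly those predecessors first.

6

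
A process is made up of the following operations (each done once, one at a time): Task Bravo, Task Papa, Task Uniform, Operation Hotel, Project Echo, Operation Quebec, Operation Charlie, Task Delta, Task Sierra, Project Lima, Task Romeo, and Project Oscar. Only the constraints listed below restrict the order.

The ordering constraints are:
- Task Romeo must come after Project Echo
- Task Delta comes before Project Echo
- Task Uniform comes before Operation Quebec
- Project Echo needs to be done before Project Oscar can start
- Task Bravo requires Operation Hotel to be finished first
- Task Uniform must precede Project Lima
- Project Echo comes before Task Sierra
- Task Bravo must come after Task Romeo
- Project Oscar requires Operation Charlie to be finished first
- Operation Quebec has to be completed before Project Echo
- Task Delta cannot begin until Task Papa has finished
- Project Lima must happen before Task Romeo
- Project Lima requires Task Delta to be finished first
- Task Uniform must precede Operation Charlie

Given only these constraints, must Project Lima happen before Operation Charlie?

Project Lima and Operation Charlie are not related by any chain of constraints.
There exist valid orderings with Operation Charlie before Project Lima, so Project Lima is not required to come first.

No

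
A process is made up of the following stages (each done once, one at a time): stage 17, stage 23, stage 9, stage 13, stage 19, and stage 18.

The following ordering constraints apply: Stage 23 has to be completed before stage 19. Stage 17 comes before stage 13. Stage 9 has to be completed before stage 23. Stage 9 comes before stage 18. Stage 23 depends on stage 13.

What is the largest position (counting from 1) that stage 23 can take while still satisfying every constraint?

The only stage forced after stage 23 (directly or by a chain) is stage 19.
With 1 mandatory successor out of 6 stages total, the latest slot for stage 23 is 6−1 = 5, and it's reachable by doing all non-successors before stage 23.

5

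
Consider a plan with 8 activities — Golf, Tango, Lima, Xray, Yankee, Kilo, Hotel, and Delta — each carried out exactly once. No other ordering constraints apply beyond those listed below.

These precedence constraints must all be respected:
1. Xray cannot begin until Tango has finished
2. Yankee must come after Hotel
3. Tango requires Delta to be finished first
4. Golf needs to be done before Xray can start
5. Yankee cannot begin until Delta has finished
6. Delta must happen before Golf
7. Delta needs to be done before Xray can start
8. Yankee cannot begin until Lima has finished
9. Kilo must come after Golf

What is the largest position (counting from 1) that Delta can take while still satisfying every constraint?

Every activity that must follow Delta has to come after it. Tracing all chains starting from Delta, those activities are: Golf, Tango, Xray, Yankee, Kilo — 5 in total.
With 5 mandatory successors out of 8 activities total, the latest slot for Delta is 8−5 = 3, and it's reachable by doing all non-successors before Delta.

3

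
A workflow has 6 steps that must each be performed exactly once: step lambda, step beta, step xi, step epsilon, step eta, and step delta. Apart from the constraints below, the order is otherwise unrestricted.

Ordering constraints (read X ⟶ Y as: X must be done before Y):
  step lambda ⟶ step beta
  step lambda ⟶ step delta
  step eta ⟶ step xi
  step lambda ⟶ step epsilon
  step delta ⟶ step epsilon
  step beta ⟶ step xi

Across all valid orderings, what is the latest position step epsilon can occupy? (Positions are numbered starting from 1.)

6

Step epsilon has no required successors, so nothing stops it from going last (position 6).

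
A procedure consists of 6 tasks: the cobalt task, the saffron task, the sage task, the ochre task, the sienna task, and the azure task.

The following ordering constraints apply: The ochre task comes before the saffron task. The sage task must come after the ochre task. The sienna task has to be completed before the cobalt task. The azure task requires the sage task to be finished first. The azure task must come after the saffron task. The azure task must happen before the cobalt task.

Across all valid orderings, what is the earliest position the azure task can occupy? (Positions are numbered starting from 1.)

Every task that must precede the azure task has to come before it. Tracing all chains that end at the azure task, those tasks are: the saffron task, the sage task, the ochre task — 3 in total.
So at minimum 3 tasks come before the azure task, putting the azure task no earlier than position 4. That position is achievable by scheduling exactly those predecessors first.

4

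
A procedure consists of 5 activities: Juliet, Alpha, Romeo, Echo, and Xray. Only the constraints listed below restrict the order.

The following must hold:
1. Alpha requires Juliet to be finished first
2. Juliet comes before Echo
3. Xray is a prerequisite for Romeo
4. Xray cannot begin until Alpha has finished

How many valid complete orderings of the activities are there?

4

Juliet is the only activity with nothing required before it, so every ordering starts there.
Enumerating by repeatedly choosing an available activity (one whose prerequisites are all placed) gives 4 distinct complete orderings.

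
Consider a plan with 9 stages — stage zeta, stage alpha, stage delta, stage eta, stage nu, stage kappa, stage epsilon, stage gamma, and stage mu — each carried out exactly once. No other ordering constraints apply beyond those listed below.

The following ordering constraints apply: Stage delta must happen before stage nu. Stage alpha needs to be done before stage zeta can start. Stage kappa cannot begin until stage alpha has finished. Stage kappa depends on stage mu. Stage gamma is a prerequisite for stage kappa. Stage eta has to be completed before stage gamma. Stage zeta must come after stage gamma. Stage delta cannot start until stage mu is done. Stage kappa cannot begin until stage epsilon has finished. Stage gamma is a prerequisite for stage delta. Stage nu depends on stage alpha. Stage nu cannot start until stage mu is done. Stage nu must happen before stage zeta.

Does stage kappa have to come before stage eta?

No

There is a chain stage eta → stage gamma → stage kappa, which puts stage eta before stage kappa.
So stage kappa never precedes stage eta.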